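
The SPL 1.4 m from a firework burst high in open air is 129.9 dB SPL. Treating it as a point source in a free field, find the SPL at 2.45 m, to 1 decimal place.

Free-field point source: level drops by 20·log₁₀ of the distance ratio.
ΔL = −20·log₁₀(2.45/1.4) = -4.86 dB, so L₂ = 129.9 + (-4.86) = 125.0 dB SPL.

125.0 dB SPL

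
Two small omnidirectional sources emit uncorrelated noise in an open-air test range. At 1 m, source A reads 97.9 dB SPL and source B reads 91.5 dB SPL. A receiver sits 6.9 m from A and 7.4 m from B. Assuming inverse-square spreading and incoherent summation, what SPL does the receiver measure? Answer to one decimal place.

At the listener: L_A = 97.9 − 20·log₁₀(6.9) = 81.12 dB; L_B = 91.5 − 20·log₁₀(7.4) = 74.12 dB.
Combined: 10·log₁₀(10^(81.12/10)+10^(74.12/10)) = 81.9 dB SPL.

81.9 dB SPL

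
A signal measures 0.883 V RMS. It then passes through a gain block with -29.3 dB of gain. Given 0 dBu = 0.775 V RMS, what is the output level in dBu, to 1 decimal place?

-28.2 dBu

Input level: 20·log₁₀(0.883/0.775) = 1.13 dBu.
Output: 1.13 − 29.3 = -28.2 dBu.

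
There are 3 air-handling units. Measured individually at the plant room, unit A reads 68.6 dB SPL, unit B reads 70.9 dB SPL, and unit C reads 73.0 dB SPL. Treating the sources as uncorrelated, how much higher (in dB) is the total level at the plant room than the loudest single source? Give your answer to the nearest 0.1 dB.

3.0 dB

Incoherent sources sum as intensities:
L_total = 10·log₁₀(10^(68.6/10) + 10^(70.9/10) + 10^(73.0/10)) = 75.97 dB SPL.
Excess over the loudest (73.0 dB): 75.97 − 73.0 = 3.0 dB.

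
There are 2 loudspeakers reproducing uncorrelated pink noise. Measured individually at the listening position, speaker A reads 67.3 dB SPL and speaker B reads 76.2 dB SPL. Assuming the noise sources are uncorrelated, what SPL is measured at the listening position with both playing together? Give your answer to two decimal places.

76.73 dB SPL

Add the sources as powers (linear), then convert back to dB:
L_total = 10·log₁₀(10^(67.3/10) + 10^(76.2/10)) = 10·log₁₀(47060000) = 76.73 dB SPL.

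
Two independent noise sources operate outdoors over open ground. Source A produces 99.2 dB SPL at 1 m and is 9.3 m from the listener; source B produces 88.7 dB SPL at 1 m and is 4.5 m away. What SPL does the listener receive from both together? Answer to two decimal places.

At the listener: L_A = 99.2 − 20·log₁₀(9.3) = 79.830 dB; L_B = 88.7 − 20·log₁₀(4.5) = 75.636 dB.
Combined: 10·log₁₀(10^(79.830/10)+10^(75.636/10)) = 81.23 dB SPL.

81.23 dB SPL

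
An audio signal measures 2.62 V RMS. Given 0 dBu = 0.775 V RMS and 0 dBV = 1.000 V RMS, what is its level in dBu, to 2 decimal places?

dBu = 20·log₁₀(V / 0.775 V).
20·log₁₀(2.62/0.775) = +10.58 dBu.

+10.58 dBu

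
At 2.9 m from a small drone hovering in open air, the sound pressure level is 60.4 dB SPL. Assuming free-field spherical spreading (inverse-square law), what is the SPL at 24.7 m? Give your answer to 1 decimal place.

Inverse-square spreading gives ΔL = −20·log₁₀(d₂/d₁).
ΔL = −20·log₁₀(24.7/2.9) = -18.61 dB, so L₂ = 60.4 + (-18.61) = 41.8 dB SPL.

41.8 dB SPL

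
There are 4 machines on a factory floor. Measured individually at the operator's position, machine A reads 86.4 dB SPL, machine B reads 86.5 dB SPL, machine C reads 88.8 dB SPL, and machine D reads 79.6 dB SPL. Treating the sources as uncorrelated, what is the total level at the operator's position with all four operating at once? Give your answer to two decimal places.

92.39 dB SPL

Incoherent sources sum as intensities:
L_total = 10·log₁₀(10^(86.4/10) + 10^(86.5/10) + 10^(88.8/10) + 10^(79.6/10)) = 10·log₁₀(1733000000) = 92.39 dB SPL.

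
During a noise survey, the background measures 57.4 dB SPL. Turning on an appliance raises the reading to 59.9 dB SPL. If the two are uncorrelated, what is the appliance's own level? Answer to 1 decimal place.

56.3 dB SPL

Background correction is a power subtraction:
L_src = 10·log₁₀(10^(59.9/10) − 10^(57.4/10)) = 10·log₁₀(427700) = 56.3 dB SPL.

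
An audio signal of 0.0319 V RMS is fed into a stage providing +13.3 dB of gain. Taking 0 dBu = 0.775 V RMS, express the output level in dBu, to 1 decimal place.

Input level: 20·log₁₀(0.0319/0.775) = -27.71 dBu.
Output: -27.71 + 13.3 = -14.4 dBu.

-14.4 dBu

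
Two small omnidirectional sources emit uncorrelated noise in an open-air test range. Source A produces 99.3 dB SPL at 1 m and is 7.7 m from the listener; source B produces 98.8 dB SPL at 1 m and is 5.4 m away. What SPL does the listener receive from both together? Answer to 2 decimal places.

At the listener: L_A = 99.3 − 20·log₁₀(7.7) = 81.570 dB; L_B = 98.8 − 20·log₁₀(5.4) = 84.152 dB.
Combined: 10·log₁₀(10^(81.570/10)+10^(84.152/10)) = 86.06 dB SPL.

86.06 dB SPL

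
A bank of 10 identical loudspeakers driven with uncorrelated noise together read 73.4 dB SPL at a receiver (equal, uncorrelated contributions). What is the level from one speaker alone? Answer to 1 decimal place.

63.4 dB SPL

10 equal incoherent sources add 10·log₁₀(10) = 10.00 dB over one source.
L_one = 73.4 − 10.00 = 63.4 dB SPL.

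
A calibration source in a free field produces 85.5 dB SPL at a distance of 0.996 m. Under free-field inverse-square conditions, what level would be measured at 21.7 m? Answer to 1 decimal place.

58.7 dB SPL

Free-field point source: level drops by 20·log₁₀ of the distance ratio.
ΔL = −20·log₁₀(21.7/0.996) = -26.76 dB, so L₂ = 85.5 + (-26.76) = 58.7 dB SPL.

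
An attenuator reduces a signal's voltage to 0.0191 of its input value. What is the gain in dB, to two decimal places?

-34.38 dB

Voltage ratio → dB uses the 20·log₁₀ form:
20·log₁₀(0.0191) = -34.38 dB.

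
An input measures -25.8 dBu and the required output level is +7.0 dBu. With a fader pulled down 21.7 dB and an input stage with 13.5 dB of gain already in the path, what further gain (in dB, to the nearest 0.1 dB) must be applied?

The required make-up gain is the shortfall in the dB sum.
G = +7.0 − (-25.8) + 21.7 − 13.5 = 41.0 dB.

41.0 dB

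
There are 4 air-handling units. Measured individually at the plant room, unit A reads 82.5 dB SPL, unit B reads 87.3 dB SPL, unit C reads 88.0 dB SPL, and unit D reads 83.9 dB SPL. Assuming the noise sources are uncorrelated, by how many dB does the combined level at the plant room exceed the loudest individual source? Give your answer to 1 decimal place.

4.0 dB

Incoherent sources sum as intensities:
L_total = 10·log₁₀(10^(82.5/10) + 10^(87.3/10) + 10^(88.0/10) + 10^(83.9/10)) = 92.02 dB SPL.
Excess over the loudest (88.0 dB): 92.02 − 88.0 = 4.0 dB.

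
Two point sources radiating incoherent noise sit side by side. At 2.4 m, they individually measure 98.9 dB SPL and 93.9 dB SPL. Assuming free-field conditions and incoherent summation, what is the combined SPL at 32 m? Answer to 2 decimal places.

Combined at 2.4 m: 10·log₁₀(10^(98.9/10)+10^(93.9/10)) = 100.093 dB SPL.
Then apply −20·log₁₀(32/2.4) = -22.499 dB → 77.59 dB SPL.

77.59 dB SPL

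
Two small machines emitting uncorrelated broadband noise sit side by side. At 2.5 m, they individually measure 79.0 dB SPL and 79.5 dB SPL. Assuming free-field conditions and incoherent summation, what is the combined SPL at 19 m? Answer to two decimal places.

Combined at 2.5 m: 10·log₁₀(10^(79.0/10)+10^(79.5/10)) = 82.267 dB SPL.
Then apply −20·log₁₀(19/2.5) = -17.616 dB → 64.65 dB SPL.

64.65 dB SPL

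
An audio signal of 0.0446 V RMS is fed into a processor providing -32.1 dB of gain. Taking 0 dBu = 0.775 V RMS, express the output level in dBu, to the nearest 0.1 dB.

Input level: 20·log₁₀(0.0446/0.775) = -24.80 dBu.
Output: -24.80 − 32.1 = -56.9 dBu.

-56.9 dBu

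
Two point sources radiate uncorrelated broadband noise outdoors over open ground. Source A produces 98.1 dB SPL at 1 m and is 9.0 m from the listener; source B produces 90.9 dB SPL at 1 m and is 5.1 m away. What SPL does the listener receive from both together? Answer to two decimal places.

At the listener: L_A = 98.1 − 20·log₁₀(9.0) = 79.015 dB; L_B = 90.9 − 20·log₁₀(5.1) = 76.749 dB.
Combined: 10·log₁₀(10^(79.015/10)+10^(76.749/10)) = 81.04 dB SPL.

81.04 dB SPL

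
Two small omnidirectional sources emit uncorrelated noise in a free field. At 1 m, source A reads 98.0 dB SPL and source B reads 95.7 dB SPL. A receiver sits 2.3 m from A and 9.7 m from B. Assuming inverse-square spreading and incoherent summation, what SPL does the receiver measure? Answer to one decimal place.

At the listener: L_A = 98.0 − 20·log₁₀(2.3) = 90.77 dB; L_B = 95.7 − 20·log₁₀(9.7) = 75.96 dB.
Combined: 10·log₁₀(10^(90.77/10)+10^(75.96/10)) = 90.9 dB SPL.

90.9 dB SPL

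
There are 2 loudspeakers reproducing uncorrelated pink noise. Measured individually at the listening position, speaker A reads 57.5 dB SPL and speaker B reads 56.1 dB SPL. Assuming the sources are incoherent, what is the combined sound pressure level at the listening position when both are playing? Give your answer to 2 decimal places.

59.87 dB SPL

Uncorrelated sources add in intensity (power), not in dB.
L_total = 10·log₁₀(10^(57.5/10) + 10^(56.1/10)) = 10·log₁₀(969700) = 59.87 dB SPL.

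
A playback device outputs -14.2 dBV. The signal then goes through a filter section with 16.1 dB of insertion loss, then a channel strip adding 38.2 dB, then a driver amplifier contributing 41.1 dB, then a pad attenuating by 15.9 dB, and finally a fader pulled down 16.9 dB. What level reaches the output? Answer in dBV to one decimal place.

Cascaded gains and losses add directly in dB.
-14.2 − 16.1 + 38.2 + 41.1 − 15.9 − 16.9 = +16.2 dBV.

+16.2 dBV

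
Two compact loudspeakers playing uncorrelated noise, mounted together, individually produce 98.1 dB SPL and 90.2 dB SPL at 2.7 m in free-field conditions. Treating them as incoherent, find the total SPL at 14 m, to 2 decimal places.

Combined at 2.7 m: 10·log₁₀(10^(98.1/10)+10^(90.2/10)) = 98.753 dB SPL.
Then apply −20·log₁₀(14/2.7) = -14.295 dB → 84.46 dB SPL.

84.46 dB SPL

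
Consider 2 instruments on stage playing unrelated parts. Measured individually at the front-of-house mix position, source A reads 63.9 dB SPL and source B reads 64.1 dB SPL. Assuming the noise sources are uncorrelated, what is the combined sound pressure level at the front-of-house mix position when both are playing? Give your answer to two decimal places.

Uncorrelated sources add in intensity (power), not in dB.
L_total = 10·log₁₀(10^(63.9/10) + 10^(64.1/10)) = 10·log₁₀(5025000) = 67.01 dB SPL.

67.01 dB SPL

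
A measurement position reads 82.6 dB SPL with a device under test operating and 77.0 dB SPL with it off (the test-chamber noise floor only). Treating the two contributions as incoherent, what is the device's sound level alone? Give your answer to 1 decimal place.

Subtract intensities: L_src = 10·log₁₀(10^(L_total/10) − 10^(L_bg/10)).
L_src = 10·log₁₀(10^(82.6/10) − 10^(77.0/10)) = 10·log₁₀(131900000) = 81.2 dB SPL.

81.2 dB SPL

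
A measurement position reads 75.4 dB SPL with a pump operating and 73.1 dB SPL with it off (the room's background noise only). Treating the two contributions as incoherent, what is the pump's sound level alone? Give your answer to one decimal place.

Remove the background by subtracting linear intensities:
L_src = 10·log₁₀(10^(75.4/10) − 10^(73.1/10)) = 10·log₁₀(14260000) = 71.5 dB SPL.

71.5 dB SPL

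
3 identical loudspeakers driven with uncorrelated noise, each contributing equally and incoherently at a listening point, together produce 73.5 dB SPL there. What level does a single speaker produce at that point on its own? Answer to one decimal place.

3 equal incoherent sources add 10·log₁₀(3) = 4.77 dB over one source.
L_one = 73.5 − 4.77 = 68.7 dB SPL.

68.7 dB SPL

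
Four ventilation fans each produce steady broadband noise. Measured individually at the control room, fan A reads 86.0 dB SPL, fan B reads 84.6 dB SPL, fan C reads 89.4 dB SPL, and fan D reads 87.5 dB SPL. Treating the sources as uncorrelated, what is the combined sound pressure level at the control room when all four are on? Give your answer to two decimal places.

93.26 dB SPL

Uncorrelated sources add in intensity (power), not in dB.
L_total = 10·log₁₀(10^(86.0/10) + 10^(84.6/10) + 10^(89.4/10) + 10^(87.5/10)) = 10·log₁₀(2120000000) = 93.26 dB SPL.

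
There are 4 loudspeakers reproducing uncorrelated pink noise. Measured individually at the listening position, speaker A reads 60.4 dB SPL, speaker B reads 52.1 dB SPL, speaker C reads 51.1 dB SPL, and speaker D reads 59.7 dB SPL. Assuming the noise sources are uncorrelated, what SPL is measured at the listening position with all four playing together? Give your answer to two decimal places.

Uncorrelated sources add in intensity (power), not in dB.
L_total = 10·log₁₀(10^(60.4/10) + 10^(52.1/10) + 10^(51.1/10) + 10^(59.7/10)) = 10·log₁₀(2321000) = 63.66 dB SPL.

63.66 dB SPL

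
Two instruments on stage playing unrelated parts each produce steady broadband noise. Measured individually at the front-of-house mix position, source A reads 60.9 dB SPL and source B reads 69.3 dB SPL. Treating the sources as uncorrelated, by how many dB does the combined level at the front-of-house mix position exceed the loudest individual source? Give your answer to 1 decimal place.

Add the sources as powers (linear), then convert back to dB:
L_total = 10·log₁₀(10^(60.9/10) + 10^(69.3/10)) = 69.89 dB SPL.
Excess over the loudest (69.3 dB): 69.89 − 69.3 = 0.6 dB.

0.6 dB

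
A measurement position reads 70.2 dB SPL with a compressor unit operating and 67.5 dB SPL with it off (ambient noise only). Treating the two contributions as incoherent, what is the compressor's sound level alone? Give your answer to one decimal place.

66.9 dB SPL

Background correction is a power subtraction:
L_src = 10·log₁₀(10^(70.2/10) − 10^(67.5/10)) = 10·log₁₀(4848000) = 66.9 dB SPL.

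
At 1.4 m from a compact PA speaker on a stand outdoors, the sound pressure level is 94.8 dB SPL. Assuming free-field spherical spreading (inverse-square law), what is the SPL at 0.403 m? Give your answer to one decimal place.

105.6 dB SPL

Inverse-square spreading gives ΔL = −20·log₁₀(d₂/d₁).
ΔL = −20·log₁₀(0.403/1.4) = 10.82 dB, so L₂ = 94.8 + (10.82) = 105.6 dB SPL.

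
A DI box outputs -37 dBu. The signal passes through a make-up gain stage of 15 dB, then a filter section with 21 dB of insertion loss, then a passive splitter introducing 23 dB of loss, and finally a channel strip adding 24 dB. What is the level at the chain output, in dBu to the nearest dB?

-42 dBu

Cascaded gains and losses add directly in dB.
-37 + 15 − 21 − 23 + 24 = -42 dBu.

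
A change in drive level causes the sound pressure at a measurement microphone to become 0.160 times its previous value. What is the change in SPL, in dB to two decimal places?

-15.92 dB

SPL change from a pressure ratio uses the 20·log₁₀ form:
20·log₁₀(0.160) = -15.92 dB.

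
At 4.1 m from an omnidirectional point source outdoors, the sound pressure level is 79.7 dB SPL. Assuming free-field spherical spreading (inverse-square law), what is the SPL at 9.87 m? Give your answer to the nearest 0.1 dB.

Free-field point source: level drops by 20·log₁₀ of the distance ratio.
ΔL = −20·log₁₀(9.87/4.1) = -7.63 dB, so L₂ = 79.7 + (-7.63) = 72.1 dB SPL.

72.1 dB SPL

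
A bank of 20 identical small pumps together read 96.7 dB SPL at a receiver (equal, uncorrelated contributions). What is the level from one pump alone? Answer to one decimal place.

20 equal incoherent sources add 10·log₁₀(20) = 13.01 dB over one source.
L_one = 96.7 − 13.01 = 83.7 dB SPL.

83.7 dB SPL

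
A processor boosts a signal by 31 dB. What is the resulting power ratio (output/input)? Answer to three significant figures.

Power ratio = 10^(dB/10).
10^(31/10) = 10^(3.100) = 1260.

1260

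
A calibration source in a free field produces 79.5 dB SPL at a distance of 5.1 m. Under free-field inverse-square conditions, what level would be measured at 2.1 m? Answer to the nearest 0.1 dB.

87.2 dB SPL

For a point source in a free field, ΔL = −20·log₁₀(d₂/d₁).
ΔL = −20·log₁₀(2.1/5.1) = 7.71 dB, so L₂ = 79.5 + (7.71) = 87.2 dB SPL.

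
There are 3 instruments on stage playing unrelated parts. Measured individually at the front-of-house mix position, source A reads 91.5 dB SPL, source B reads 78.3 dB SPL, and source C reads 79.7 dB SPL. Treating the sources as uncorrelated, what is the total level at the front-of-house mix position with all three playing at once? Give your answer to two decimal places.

Incoherent sources sum as intensities:
L_total = 10·log₁₀(10^(91.5/10) + 10^(78.3/10) + 10^(79.7/10)) = 10·log₁₀(1573000000) = 91.97 dB SPL.

91.97 dB SPL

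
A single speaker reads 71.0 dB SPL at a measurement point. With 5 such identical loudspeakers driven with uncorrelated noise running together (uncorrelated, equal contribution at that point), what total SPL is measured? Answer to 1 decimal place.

78.0 dB SPL

5 equal incoherent sources raise the level by 10·log₁₀(5) = 6.99 dB.
L_total = 71.0 + 6.99 = 78.0 dB SPL.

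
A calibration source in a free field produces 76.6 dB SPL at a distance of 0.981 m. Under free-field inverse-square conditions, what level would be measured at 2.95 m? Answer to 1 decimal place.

Free-field point source: level drops by 20·log₁₀ of the distance ratio.
ΔL = −20·log₁₀(2.95/0.981) = -9.56 dB, so L₂ = 76.6 + (-9.56) = 67.0 dB SPL.

67.0 dB SPL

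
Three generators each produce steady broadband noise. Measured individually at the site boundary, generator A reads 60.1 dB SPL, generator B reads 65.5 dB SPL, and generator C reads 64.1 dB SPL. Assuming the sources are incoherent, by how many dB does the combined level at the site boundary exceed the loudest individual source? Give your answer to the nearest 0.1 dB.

3.0 dB

Add the sources as powers (linear), then convert back to dB:
L_total = 10·log₁₀(10^(60.1/10) + 10^(65.5/10) + 10^(64.1/10)) = 68.54 dB SPL.
Excess over the loudest (65.5 dB): 68.54 − 65.5 = 3.0 dB.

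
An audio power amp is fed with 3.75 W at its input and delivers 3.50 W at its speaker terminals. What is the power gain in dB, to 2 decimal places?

Power is a power quantity, so gain = 10·log₁₀(P_out/P_in).
10·log₁₀(3.50/3.75) = 10·log₁₀(0.9333) = -0.30 dB.

-0.30 dB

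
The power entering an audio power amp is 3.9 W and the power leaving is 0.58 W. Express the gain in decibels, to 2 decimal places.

-8.28 dB

Power is a power quantity, so gain = 10·log₁₀(P_out/P_in).
10·log₁₀(0.58/3.9) = 10·log₁₀(0.1487) = -8.28 dB.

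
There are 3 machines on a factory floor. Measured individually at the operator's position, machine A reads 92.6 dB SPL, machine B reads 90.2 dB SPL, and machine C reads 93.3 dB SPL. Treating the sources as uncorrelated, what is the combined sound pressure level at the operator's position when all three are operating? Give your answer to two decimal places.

96.99 dB SPL

Incoherent sources sum as intensities:
L_total = 10·log₁₀(10^(92.6/10) + 10^(90.2/10) + 10^(93.3/10)) = 10·log₁₀(5005000000) = 96.99 dB SPL.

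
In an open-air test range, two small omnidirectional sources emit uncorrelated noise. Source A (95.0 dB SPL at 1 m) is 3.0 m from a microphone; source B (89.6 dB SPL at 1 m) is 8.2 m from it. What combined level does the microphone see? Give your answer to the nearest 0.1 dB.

At the listener: L_A = 95.0 − 20·log₁₀(3.0) = 85.46 dB; L_B = 89.6 − 20·log₁₀(8.2) = 71.32 dB.
Combined: 10·log₁₀(10^(85.46/10)+10^(71.32/10)) = 85.6 dB SPL.

85.6 dB SPL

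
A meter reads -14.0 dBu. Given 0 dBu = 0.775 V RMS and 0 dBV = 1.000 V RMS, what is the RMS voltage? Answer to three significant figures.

V = 0.775 V × 10^(-14.0/20).
= 0.775 × 0.1995 = 0.155 V.

0.155 V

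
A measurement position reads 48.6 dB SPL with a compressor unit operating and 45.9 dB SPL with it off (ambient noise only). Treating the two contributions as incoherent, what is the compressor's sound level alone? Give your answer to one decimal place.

Background correction is a power subtraction:
L_src = 10·log₁₀(10^(48.6/10) − 10^(45.9/10)) = 10·log₁₀(33540) = 45.3 dB SPL.

45.3 dB SPL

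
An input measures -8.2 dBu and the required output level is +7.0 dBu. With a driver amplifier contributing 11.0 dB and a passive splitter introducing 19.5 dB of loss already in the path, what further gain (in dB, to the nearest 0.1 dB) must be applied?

The required make-up gain is the shortfall in the dB sum.
G = +7.0 − (-8.2) − 11.0 + 19.5 = 23.7 dB.

23.7 dB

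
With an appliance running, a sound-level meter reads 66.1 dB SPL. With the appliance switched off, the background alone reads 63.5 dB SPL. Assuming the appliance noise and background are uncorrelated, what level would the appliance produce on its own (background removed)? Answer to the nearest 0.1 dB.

Remove the background by subtracting linear intensities:
L_src = 10·log₁₀(10^(66.1/10) − 10^(63.5/10)) = 10·log₁₀(1835000) = 62.6 dB SPL.

62.6 dB SPL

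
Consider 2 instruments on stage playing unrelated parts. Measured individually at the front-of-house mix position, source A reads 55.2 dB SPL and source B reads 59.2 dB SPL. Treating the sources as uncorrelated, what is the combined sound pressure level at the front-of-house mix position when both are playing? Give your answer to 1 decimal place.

Incoherent sources sum as intensities:
L_total = 10·log₁₀(10^(55.2/10) + 10^(59.2/10)) = 10·log₁₀(1163000) = 60.7 dB SPL.

60.7 dB SPL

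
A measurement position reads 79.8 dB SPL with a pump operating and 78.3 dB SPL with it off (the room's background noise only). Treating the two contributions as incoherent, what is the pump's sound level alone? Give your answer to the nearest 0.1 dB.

Background correction is a power subtraction:
L_src = 10·log₁₀(10^(79.8/10) − 10^(78.3/10)) = 10·log₁₀(27890000) = 74.5 dB SPL.

74.5 dB SPL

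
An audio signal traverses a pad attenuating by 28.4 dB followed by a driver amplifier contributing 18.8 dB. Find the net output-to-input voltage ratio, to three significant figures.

Net gain = (−28.4) + 18.8 = -9.6 dB.
Voltage ratio = 10^(-9.6/20) = 0.331.

0.331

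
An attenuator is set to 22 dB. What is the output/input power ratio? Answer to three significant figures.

Power ratio = 10^(dB/10).
10^(-22/10) = 10^(-2.200) = 0.00631.

0.00631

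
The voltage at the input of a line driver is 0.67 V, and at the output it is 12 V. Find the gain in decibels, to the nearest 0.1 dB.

25.1 dB

Voltage ratio → dB uses the 20·log₁₀ form:
20·log₁₀(12/0.67) = 20·log₁₀(17.91) = 25.1 dB.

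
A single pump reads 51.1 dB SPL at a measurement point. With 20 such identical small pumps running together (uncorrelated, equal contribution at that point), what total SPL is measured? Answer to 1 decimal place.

64.1 dB SPL

20 equal incoherent sources raise the level by 10·log₁₀(20) = 13.01 dB.
L_total = 51.1 + 13.01 = 64.1 dB SPL.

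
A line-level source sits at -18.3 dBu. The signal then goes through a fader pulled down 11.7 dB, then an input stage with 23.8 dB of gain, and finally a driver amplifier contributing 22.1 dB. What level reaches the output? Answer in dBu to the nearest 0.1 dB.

Cascaded gains and losses add directly in dB.
-18.3 − 11.7 + 23.8 + 22.1 = +15.9 dBu.

+15.9 dBu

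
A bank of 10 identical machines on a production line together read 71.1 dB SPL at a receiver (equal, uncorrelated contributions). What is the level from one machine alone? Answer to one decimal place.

61.1 dB SPL

10 equal incoherent sources add 10·log₁₀(10) = 10.00 dB over one source.
L_one = 71.1 − 10.00 = 61.1 dB SPL.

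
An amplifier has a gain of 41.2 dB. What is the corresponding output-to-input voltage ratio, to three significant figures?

Voltage ratio = 10^(dB/20).
10^(41.2/20) = 10^(2.060) = 115.

115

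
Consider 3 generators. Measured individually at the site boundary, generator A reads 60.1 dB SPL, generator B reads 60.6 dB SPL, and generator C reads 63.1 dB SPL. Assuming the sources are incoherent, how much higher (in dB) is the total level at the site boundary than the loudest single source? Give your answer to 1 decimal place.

Incoherent sources sum as intensities:
L_total = 10·log₁₀(10^(60.1/10) + 10^(60.6/10) + 10^(63.1/10)) = 66.25 dB SPL.
Excess over the loudest (63.1 dB): 66.25 − 63.1 = 3.1 dB.

3.1 dB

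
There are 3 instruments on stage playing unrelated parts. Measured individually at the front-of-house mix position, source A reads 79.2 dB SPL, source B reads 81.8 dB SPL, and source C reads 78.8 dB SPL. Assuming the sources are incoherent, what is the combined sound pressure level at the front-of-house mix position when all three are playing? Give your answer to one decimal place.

84.9 dB SPL

Uncorrelated sources add in intensity (power), not in dB.
L_total = 10·log₁₀(10^(79.2/10) + 10^(81.8/10) + 10^(78.8/10)) = 10·log₁₀(310400000) = 84.9 dB SPL.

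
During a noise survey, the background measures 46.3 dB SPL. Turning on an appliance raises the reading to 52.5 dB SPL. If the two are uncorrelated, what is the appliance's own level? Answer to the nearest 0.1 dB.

Subtract intensities: L_src = 10·log₁₀(10^(L_total/10) − 10^(L_bg/10)).
L_src = 10·log₁₀(10^(52.5/10) − 10^(46.3/10)) = 10·log₁₀(135200) = 51.3 dB SPL.

51.3 dB SPL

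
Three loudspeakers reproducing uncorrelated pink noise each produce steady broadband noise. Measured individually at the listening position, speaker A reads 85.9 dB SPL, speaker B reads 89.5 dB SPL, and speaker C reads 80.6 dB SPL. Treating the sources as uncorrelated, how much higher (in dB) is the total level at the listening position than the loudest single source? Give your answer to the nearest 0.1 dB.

Add the sources as powers (linear), then convert back to dB:
L_total = 10·log₁₀(10^(85.9/10) + 10^(89.5/10) + 10^(80.6/10)) = 91.45 dB SPL.
Excess over the loudest (89.5 dB): 91.45 − 89.5 = 1.9 dB.

1.9 dB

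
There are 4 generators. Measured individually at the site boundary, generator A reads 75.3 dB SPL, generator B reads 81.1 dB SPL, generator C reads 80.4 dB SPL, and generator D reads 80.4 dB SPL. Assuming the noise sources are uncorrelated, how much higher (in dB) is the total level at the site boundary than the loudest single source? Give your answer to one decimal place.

Add the sources as powers (linear), then convert back to dB:
L_total = 10·log₁₀(10^(75.3/10) + 10^(81.1/10) + 10^(80.4/10) + 10^(80.4/10)) = 85.82 dB SPL.
Excess over the loudest (81.1 dB): 85.82 − 81.1 = 4.7 dB.

4.7 dB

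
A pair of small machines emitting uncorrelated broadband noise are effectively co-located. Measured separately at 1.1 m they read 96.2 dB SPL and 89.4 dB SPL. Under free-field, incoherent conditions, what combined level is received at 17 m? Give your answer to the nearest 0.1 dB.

73.2 dB SPL

Combined at 1.1 m: 10·log₁₀(10^(96.2/10)+10^(89.4/10)) = 97.02 dB SPL.
Then apply −20·log₁₀(17/1.1) = -23.78 dB → 73.2 dB SPL.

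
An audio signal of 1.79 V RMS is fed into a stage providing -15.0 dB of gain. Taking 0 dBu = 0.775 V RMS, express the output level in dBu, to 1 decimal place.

Input level: 20·log₁₀(1.79/0.775) = 7.27 dBu.
Output: 7.27 − 15.0 = -7.7 dBu.

-7.7 dBu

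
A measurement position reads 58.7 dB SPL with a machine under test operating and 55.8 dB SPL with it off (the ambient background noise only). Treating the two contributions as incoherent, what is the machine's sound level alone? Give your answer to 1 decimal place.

Subtract intensities: L_src = 10·log₁₀(10^(L_total/10) − 10^(L_bg/10)).
L_src = 10·log₁₀(10^(58.7/10) − 10^(55.8/10)) = 10·log₁₀(361100) = 55.6 dB SPL.

55.6 dB SPL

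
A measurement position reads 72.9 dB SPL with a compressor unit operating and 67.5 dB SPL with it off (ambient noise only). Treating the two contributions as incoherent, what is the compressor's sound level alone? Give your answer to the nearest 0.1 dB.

Remove the background by subtracting linear intensities:
L_src = 10·log₁₀(10^(72.9/10) − 10^(67.5/10)) = 10·log₁₀(13880000) = 71.4 dB SPL.

71.4 dB SPL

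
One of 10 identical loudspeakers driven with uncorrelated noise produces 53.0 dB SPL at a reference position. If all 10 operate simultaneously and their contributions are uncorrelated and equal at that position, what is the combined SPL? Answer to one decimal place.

63.0 dB SPL

10 equal incoherent sources raise the level by 10·log₁₀(10) = 10.00 dB.
L_total = 53.0 + 10.00 = 63.0 dB SPL.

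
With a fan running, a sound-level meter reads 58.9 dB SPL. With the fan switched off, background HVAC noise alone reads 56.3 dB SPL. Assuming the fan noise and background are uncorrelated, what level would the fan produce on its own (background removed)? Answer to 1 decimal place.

55.4 dB SPL

Background correction is a power subtraction:
L_src = 10·log₁₀(10^(58.9/10) − 10^(56.3/10)) = 10·log₁₀(349700) = 55.4 dB SPL.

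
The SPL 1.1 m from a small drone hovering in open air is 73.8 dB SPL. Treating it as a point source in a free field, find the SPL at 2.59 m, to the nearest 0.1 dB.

For a point source in a free field, ΔL = −20·log₁₀(d₂/d₁).
ΔL = −20·log₁₀(2.59/1.1) = -7.44 dB, so L₂ = 73.8 + (-7.44) = 66.4 dB SPL.

66.4 dB SPL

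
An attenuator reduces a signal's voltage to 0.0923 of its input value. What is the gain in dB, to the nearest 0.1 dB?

-20.7 dB

Voltage is an amplitude quantity, so gain = 20·log₁₀(V_out/V_in).
20·log₁₀(0.0923) = -20.7 dB.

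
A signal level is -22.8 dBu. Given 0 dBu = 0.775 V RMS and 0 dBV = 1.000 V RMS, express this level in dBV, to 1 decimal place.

The offset between the scales is 20·log₁₀(0.775/1.000) = −2.214 dB.
So dBV = -22.8 − 2.214 = -25.0 dBV.

-25.0 dBV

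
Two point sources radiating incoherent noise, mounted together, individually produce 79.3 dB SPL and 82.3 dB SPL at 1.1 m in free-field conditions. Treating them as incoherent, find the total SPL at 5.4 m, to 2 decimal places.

Combined at 1.1 m: 10·log₁₀(10^(79.3/10)+10^(82.3/10)) = 84.064 dB SPL.
Then apply −20·log₁₀(5.4/1.1) = -13.820 dB → 70.24 dB SPL.

70.24 dB SPL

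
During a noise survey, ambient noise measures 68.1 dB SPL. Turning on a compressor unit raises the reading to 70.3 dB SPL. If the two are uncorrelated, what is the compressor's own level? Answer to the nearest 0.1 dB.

66.3 dB SPL

Subtract intensities: L_src = 10·log₁₀(10^(L_total/10) − 10^(L_bg/10)).
L_src = 10·log₁₀(10^(70.3/10) − 10^(68.1/10)) = 10·log₁₀(4259000) = 66.3 dB SPL.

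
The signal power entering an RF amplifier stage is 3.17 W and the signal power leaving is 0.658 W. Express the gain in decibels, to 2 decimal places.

For a power ratio, dB = 10·log₁₀(P₂/P₁).
10·log₁₀(0.658/3.17) = 10·log₁₀(0.2076) = -6.83 dB.

-6.83 dB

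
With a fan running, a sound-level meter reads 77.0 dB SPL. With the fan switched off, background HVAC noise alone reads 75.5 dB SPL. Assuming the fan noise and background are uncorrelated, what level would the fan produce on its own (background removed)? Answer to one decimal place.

71.7 dB SPL

Subtract intensities: L_src = 10·log₁₀(10^(L_total/10) − 10^(L_bg/10)).
L_src = 10·log₁₀(10^(77.0/10) − 10^(75.5/10)) = 10·log₁₀(14640000) = 71.7 dB SPL.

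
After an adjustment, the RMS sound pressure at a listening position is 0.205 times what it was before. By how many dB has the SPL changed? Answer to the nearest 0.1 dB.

-13.8 dB

Sound pressure is an amplitude quantity: ΔL = 20·log₁₀(p₂/p₁).
20·log₁₀(0.205) = -13.8 dB.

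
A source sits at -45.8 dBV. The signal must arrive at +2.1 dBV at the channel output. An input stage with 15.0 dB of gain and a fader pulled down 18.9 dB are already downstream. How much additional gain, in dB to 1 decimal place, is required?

The required make-up gain is the shortfall in the dB sum.
G = +2.1 − (-45.8) − 15.0 + 18.9 = 51.8 dB.

51.8 dB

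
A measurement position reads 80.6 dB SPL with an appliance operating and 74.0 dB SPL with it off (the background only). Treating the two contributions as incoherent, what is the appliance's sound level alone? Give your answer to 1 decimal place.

79.5 dB SPL

Background correction is a power subtraction:
L_src = 10·log₁₀(10^(80.6/10) − 10^(74.0/10)) = 10·log₁₀(89700000) = 79.5 dB SPL.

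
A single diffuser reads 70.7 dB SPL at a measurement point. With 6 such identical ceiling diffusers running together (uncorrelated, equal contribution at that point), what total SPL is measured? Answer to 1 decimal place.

78.5 dB SPL

6 equal incoherent sources raise the level by 10·log₁₀(6) = 7.78 dB.
L_total = 70.7 + 7.78 = 78.5 dB SPL.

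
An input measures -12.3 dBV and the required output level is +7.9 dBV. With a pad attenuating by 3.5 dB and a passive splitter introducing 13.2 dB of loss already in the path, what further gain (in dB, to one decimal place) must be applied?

The required make-up gain is the shortfall in the dB sum.
G = +7.9 − (-12.3) + 3.5 + 13.2 = 36.9 dB.

36.9 dB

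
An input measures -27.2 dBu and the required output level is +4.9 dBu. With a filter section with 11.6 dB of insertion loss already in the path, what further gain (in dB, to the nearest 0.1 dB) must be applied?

The required make-up gain is the shortfall in the dB sum.
G = +4.9 − (-27.2) + 11.6 = 43.7 dB.

43.7 dB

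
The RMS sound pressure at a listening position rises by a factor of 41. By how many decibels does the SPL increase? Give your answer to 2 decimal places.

32.26 dB

Sound pressure is an amplitude quantity: ΔL = 20·log₁₀(p₂/p₁).
20·log₁₀(41) = 32.26 dB.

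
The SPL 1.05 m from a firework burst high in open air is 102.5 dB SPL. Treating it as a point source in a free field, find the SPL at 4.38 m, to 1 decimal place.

Free-field point source: level drops by 20·log₁₀ of the distance ratio.
ΔL = −20·log₁₀(4.38/1.05) = -12.41 dB, so L₂ = 102.5 + (-12.41) = 90.1 dB SPL.

90.1 dB SPL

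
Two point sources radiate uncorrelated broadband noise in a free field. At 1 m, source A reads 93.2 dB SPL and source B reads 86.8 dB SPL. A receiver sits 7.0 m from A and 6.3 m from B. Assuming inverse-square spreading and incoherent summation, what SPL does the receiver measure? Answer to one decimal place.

77.4 dB SPL

At the listener: L_A = 93.2 − 20·log₁₀(7.0) = 76.30 dB; L_B = 86.8 − 20·log₁₀(6.3) = 70.81 dB.
Combined: 10·log₁₀(10^(76.30/10)+10^(70.81/10)) = 77.4 dB SPL.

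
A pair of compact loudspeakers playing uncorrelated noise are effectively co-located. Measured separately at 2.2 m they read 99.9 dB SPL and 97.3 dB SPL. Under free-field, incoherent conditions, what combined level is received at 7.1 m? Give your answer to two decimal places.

Combined at 2.2 m: 10·log₁₀(10^(99.9/10)+10^(97.3/10)) = 101.802 dB SPL.
Then apply −20·log₁₀(7.1/2.2) = -10.177 dB → 91.63 dB SPL.

91.63 dB SPL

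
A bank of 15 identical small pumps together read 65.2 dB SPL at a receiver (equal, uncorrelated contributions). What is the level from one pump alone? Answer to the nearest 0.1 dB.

15 equal incoherent sources add 10·log₁₀(15) = 11.76 dB over one source.
L_one = 65.2 − 11.76 = 53.4 dB SPL.

53.4 dB SPL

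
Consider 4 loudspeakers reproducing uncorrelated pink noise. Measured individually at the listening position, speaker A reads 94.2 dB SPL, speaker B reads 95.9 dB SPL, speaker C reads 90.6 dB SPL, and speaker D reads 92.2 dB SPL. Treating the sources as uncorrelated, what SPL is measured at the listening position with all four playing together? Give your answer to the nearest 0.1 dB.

Incoherent sources sum as intensities:
L_total = 10·log₁₀(10^(94.2/10) + 10^(95.9/10) + 10^(90.6/10) + 10^(92.2/10)) = 10·log₁₀(9328000000) = 99.7 dB SPL.

99.7 dB SPL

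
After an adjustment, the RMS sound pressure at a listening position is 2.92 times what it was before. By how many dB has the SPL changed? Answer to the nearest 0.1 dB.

9.3 dB

SPL change from a pressure ratio uses the 20·log₁₀ form:
20·log₁₀(2.92) = 9.3 dB.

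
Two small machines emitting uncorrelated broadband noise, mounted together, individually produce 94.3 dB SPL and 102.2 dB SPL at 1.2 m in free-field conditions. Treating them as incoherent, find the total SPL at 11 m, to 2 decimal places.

Combined at 1.2 m: 10·log₁₀(10^(94.3/10)+10^(102.2/10)) = 102.853 dB SPL.
Then apply −20·log₁₀(11/1.2) = -19.244 dB → 83.61 dB SPL.

83.61 dB SPL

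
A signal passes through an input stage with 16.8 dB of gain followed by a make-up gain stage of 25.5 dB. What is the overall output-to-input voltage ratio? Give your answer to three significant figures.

130

Net gain = 16.8 + 25.5 = 42.3 dB.
Voltage ratio = 10^(42.3/20) = 130.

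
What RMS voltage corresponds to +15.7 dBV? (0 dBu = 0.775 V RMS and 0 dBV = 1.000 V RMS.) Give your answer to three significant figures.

6.10 V

V = 1.000 V × 10^(+15.7/20).
= 1.000 × 6.095 = 6.10 V.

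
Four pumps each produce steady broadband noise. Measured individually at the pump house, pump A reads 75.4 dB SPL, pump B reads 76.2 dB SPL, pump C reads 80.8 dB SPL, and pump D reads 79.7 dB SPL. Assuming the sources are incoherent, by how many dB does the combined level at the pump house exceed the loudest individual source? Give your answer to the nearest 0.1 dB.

Incoherent sources sum as intensities:
L_total = 10·log₁₀(10^(75.4/10) + 10^(76.2/10) + 10^(80.8/10) + 10^(79.7/10)) = 84.62 dB SPL.
Excess over the loudest (80.8 dB): 84.62 − 80.8 = 3.8 dB.

3.8 dB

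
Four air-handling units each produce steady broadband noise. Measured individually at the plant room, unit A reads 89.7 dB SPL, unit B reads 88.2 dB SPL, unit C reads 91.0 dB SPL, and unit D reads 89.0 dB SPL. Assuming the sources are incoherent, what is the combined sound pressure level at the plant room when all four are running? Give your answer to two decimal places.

95.62 dB SPL

Incoherent sources sum as intensities:
L_total = 10·log₁₀(10^(89.7/10) + 10^(88.2/10) + 10^(91.0/10) + 10^(89.0/10)) = 10·log₁₀(3647000000) = 95.62 dB SPL.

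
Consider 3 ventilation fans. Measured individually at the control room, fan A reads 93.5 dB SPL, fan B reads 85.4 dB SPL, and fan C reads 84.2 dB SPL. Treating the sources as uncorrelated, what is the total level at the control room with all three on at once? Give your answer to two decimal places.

Incoherent sources sum as intensities:
L_total = 10·log₁₀(10^(93.5/10) + 10^(85.4/10) + 10^(84.2/10)) = 10·log₁₀(2848000000) = 94.55 dB SPL.

94.55 dB SPL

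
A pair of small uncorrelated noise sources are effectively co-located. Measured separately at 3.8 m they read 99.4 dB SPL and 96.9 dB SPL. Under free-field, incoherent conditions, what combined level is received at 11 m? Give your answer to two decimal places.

92.11 dB SPL

Combined at 3.8 m: 10·log₁₀(10^(99.4/10)+10^(96.9/10)) = 101.338 dB SPL.
Then apply −20·log₁₀(11/3.8) = -9.232 dB → 92.11 dB SPL.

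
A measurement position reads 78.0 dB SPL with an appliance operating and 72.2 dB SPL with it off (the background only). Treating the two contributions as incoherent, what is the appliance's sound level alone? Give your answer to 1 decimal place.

76.7 dB SPL

Remove the background by subtracting linear intensities:
L_src = 10·log₁₀(10^(78.0/10) − 10^(72.2/10)) = 10·log₁₀(46500000) = 76.7 dB SPL.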